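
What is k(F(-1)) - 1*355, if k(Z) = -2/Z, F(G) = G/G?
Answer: -357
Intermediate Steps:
F(G) = 1
k(F(-1)) - 1*355 = -2/1 - 1*355 = -2*1 - 355 = -2 - 355 = -357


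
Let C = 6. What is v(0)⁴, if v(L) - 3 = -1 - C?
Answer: 256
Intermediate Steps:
v(L) = -4 (v(L) = 3 + (-1 - 1*6) = 3 + (-1 - 6) = 3 - 7 = -4)
v(0)⁴ = (-4)⁴ = 256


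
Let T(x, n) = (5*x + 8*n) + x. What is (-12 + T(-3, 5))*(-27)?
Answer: -270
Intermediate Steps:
T(x, n) = 6*x + 8*n
(-12 + T(-3, 5))*(-27) = (-12 + (6*(-3) + 8*5))*(-27) = (-12 + (-18 + 40))*(-27) = (-12 + 22)*(-27) = 10*(-27) = -270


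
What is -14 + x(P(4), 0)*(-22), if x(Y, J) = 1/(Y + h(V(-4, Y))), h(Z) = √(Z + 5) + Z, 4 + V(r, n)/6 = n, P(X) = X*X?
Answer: -9934/697 + 2*√77/697 ≈ -14.227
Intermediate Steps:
P(X) = X²
V(r, n) = -24 + 6*n
h(Z) = Z + √(5 + Z) (h(Z) = √(5 + Z) + Z = Z + √(5 + Z))
x(Y, J) = 1/(-24 + √(-19 + 6*Y) + 7*Y) (x(Y, J) = 1/(Y + ((-24 + 6*Y) + √(5 + (-24 + 6*Y)))) = 1/(Y + ((-24 + 6*Y) + √(-19 + 6*Y))) = 1/(Y + (-24 + √(-19 + 6*Y) + 6*Y)) = 1/(-24 + √(-19 + 6*Y) + 7*Y))
-14 + x(P(4), 0)*(-22) = -14 - 22/(-24 + √(-19 + 6*4²) + 7*4²) = -14 - 22/(-24 + √(-19 + 6*16) + 7*16) = -14 - 22/(-24 + √(-19 + 96) + 112) = -14 - 22/(-24 + √77 + 112) = -14 - 22/(88 + √77)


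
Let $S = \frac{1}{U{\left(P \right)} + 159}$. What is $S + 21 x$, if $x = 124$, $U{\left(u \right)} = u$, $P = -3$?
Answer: $\frac{406225}{156} \approx 2604.0$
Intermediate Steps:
$S = \frac{1}{156}$ ($S = \frac{1}{-3 + 159} = \frac{1}{156} \approx 0.0064103$)
$S + 21 x = \frac{1}{156} + 21 \cdot 124 = \frac{1}{156} + 2604 = \frac{406225}{156}$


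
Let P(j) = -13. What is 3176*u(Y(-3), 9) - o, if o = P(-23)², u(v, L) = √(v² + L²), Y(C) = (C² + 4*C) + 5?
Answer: -169 + 3176*√85 ≈ 29112.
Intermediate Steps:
Y(C) = 5 + C² + 4*C
u(v, L) = √(L² + v²)
o = 169 (o = (-13)² = 169)
3176*u(Y(-3), 9) - o = 3176*√(9² + (5 + (-3)² + 4*(-3))²) - 1*169 = 3176*√(81 + (5 + 9 - 12)²) - 169 = 3176*√(81 + 2²) - 169 = 3176*√(81 + 4) - 169 = 3176*√85 - 169 = -169 + 3176*√85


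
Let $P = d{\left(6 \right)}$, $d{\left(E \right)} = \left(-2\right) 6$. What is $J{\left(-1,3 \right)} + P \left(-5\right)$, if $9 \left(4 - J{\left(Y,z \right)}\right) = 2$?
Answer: $\frac{574}{9} \approx 63.778$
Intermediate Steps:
$J{\left(Y,z \right)} = \frac{34}{9}$ ($J{\left(Y,z \right)} = 4 - \frac{2}{9} = \frac{34}{9}$)
$d{\left(E \right)} = -12$
$P = -12$
$J{\left(-1,3 \right)} + P \left(-5\right) = \frac{34}{9} - -60 = \frac{34}{9} + 60 = \frac{574}{9}$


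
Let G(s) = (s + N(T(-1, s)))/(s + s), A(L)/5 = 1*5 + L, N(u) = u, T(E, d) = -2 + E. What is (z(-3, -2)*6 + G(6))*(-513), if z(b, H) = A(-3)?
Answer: -123633/4 ≈ -30908.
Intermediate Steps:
A(L) = 25 + 5*L (A(L) = 5*(1*5 + L) = 5*(5 + L) = 25 + 5*L)
z(b, H) = 10 (z(b, H) = 25 + 5*(-3) = 25 - 15 = 10)
G(s) = (-3 + s)/(2*s) (G(s) = (s + (-2 - 1))/(s + s) = (s - 3)/((2*s)) = (-3 + s)*(1/(2*s)) = (-3 + s)/(2*s))
(z(-3, -2)*6 + G(6))*(-513) = (10*6 + (½)*(-3 + 6)/6)*(-513) = (60 + (½)*(⅙)*3)*(-513) = (60 + ¼)*(-513) = (241/4)*(-513) = -123633/4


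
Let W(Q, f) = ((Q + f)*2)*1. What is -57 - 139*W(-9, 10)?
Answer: -335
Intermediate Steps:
W(Q, f) = 2*Q + 2*f (W(Q, f) = (2*Q + 2*f)*1 = 2*Q + 2*f)
-57 - 139*W(-9, 10) = -57 - 139*(2*(-9) + 2*10) = -57 - 139*(-18 + 20) = -57 - 139*2 = -57 - 278 = -335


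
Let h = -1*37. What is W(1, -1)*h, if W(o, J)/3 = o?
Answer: -111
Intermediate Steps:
W(o, J) = 3*o
h = -37
W(1, -1)*h = (3*1)*(-37) = 3*(-37) = -111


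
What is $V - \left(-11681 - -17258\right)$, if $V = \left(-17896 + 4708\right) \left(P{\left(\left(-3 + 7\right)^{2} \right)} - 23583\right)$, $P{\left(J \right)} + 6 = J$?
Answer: $310875147$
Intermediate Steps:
$P{\left(J \right)} = -6 + J$
$V = 310880724$ ($V = \left(-17896 + 4708\right) \left(\left(-6 + \left(-3 + 7\right)^{2}\right) - 23583\right) = - 13188 \left(\left(-6 + 4^{2}\right) - 23583\right) = - 13188 \left(\left(-6 + 16\right) - 23583\right) = - 13188 \left(10 - 23583\right) = \left(-13188\right) \left(-23573\right) = 310880724$)
$V - \left(-11681 - -17258\right) = 310880724 - \left(-11681 - -17258\right) = 310880724 - \left(-11681 + 17258\right) = 310880724 - 5577 = 310875147$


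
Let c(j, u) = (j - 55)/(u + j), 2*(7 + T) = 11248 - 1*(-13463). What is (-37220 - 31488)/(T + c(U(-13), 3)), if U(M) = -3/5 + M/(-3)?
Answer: -13879016/2492859 ≈ -5.5675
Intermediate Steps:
U(M) = -⅗ - M/3 (U(M) = -3*⅕ + M*(-⅓) = -⅗ - M/3)
T = 24697/2 (T = -7 + (11248 - 1*(-13463))/2 = -7 + (11248 + 13463)/2 = -7 + (½)*24711 = -7 + 24711/2 = 24697/2 ≈ 12349.)
c(j, u) = (-55 + j)/(j + u)
(-37220 - 31488)/(T + c(U(-13), 3)) = (-37220 - 31488)/(24697/2 + (-55 + (-⅗ - ⅓*(-13)))/((-⅗ - ⅓*(-13)) + 3)) = -68708/(24697/2 + (-55 + (-⅗ + 13/3))/((-⅗ + 13/3) + 3)) = -68708/(24697/2 + (-55 + 56/15)/(56/15 + 3)) = -68708/(24697/2 - 769/15/(101/15)) = -68708/(24697/2 + (15/101)*(-769/15)) = -68708/(24697/2 - 769/101) = -68708/2492859/202 = -68708*202/2492859 = -13879016/2492859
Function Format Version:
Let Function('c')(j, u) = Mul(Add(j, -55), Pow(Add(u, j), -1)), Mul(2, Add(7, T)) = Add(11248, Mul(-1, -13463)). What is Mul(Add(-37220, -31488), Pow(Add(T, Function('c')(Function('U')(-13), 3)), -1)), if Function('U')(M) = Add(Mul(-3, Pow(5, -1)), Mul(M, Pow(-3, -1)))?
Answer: Rational(-13879016, 2492859) ≈ -5.5675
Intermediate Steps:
Function('U')(M) = Add(Rational(-3, 5), Mul(Rational(-1, 3), M)) (Function('U')(M) = Add(Mul(-3, Rational(1, 5)), Mul(M, Rational(-1, 3))) = Add(Rational(-3, 5), Mul(Rational(-1, 3), M)))
T = Rational(24697, 2) (T = Add(-7, Mul(Rational(1, 2), Add(11248, Mul(-1, -13463)))) = Add(-7, Mul(Rational(1, 2), Add(11248, 13463))) = Add(-7, Mul(Rational(1, 2), 24711)) = Add(-7, Rational(24711, 2)) = Rational(24697, 2) ≈ 12349.)
Function('c')(j, u) = Mul(Pow(Add(j, u), -1), Add(-55, j)) (Function('c')(j, u) = Mul(Add(-55, j), Pow(Add(j, u), -1)) = Mul(Pow(Add(j, u), -1), Add(-55, j)))
Mul(Add(-37220, -31488), Pow(Add(T, Function('c')(Function('U')(-13), 3)), -1)) = Mul(Add(-37220, -31488), Pow(Add(Rational(24697, 2), Mul(Pow(Add(Add(Rational(-3, 5), Mul(Rational(-1, 3), -13)), 3), -1), Add(-55, Add(Rational(-3, 5), Mul(Rational(-1, 3), -13))))), -1)) = Mul(-68708, Pow(Add(Rational(24697, 2), Mul(Pow(Add(Add(Rational(-3, 5), Rational(13, 3)), 3), -1), Add(-55, Add(Rational(-3, 5), Rational(13, 3))))), -1)) = Mul(-68708, Pow(Add(Rational(24697, 2), Mul(Pow(Add(Rational(56, 15), 3), -1), Add(-55, Rational(56, 15)))), -1)) = Mul(-68708, Pow(Add(Rational(24697, 2), Mul(Pow(Rational(101, 15), -1), Rational(-769, 15))), -1)) = Mul(-68708, Pow(Add(Rational(24697, 2), Mul(Rational(15, 101), Rational(-769, 15))), -1)) = Mul(-68708, Pow(Add(Rational(24697, 2), Rational(-769, 101)), -1)) = Mul(-68708, Pow(Rational(2492859, 202), -1)) = Mul(-68708, Rational(202, 2492859)) = Rational(-13879016, 2492859)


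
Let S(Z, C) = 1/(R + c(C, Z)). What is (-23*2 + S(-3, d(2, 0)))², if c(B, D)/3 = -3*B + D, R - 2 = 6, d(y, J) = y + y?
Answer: 2900209/1369 ≈ 2118.5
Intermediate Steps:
d(y, J) = 2*y
R = 8 (R = 2 + 6 = 8)
c(B, D) = -9*B + 3*D (c(B, D) = 3*(-3*B + D) = 3*(D - 3*B) = -9*B + 3*D)
S(Z, C) = 1/(8 - 9*C + 3*Z) (S(Z, C) = 1/(8 + (-9*C + 3*Z)) = 1/(8 - 9*C + 3*Z))
(-23*2 + S(-3, d(2, 0)))² = (-23*2 + 1/(8 - 18*2 + 3*(-3)))² = (-46 + 1/(8 - 9*4 - 9))² = (-46 + 1/(8 - 36 - 9))² = (-46 + 1/(-37))² = (-46 - 1/37)² = (-1703/37)² = 2900209/1369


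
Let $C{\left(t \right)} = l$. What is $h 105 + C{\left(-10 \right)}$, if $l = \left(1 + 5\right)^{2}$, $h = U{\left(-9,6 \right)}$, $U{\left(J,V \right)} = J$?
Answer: $-909$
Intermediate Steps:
$h = -9$
$l = 36$ ($l = 6^{2} = 36$)
$C{\left(t \right)} = 36$
$h 105 + C{\left(-10 \right)} = \left(-9\right) 105 + 36 = -945 + 36 = -909$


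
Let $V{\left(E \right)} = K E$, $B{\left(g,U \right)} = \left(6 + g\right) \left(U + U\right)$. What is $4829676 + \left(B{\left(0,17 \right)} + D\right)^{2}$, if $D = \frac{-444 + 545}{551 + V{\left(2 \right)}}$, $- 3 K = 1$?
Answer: $\frac{13278376799925}{2725801} \approx 4.8714 \cdot 10^{6}$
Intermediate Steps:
$K = - \frac{1}{3}$ ($K = \left(- \frac{1}{3}\right) 1 = - \frac{1}{3} \approx -0.33333$)
$B{\left(g,U \right)} = 2 U \left(6 + g\right)$ ($B{\left(g,U \right)} = \left(6 + g\right) 2 U = 2 U \left(6 + g\right)$)
$V{\left(E \right)} = - \frac{E}{3}$
$D = \frac{303}{1651}$ ($D = \frac{-444 + 545}{551 - \frac{2}{3}} = \frac{101}{551 - \frac{2}{3}} = \frac{101}{\frac{1651}{3}} = 101 \cdot \frac{3}{1651} = \frac{303}{1651} \approx 0.18353$)
$4829676 + \left(B{\left(0,17 \right)} + D\right)^{2} = 4829676 + \left(2 \cdot 17 \left(6 + 0\right) + \frac{303}{1651}\right)^{2} = 4829676 + \left(2 \cdot 17 \cdot 6 + \frac{303}{1651}\right)^{2} = 4829676 + \left(204 + \frac{303}{1651}\right)^{2} = 4829676 + \left(\frac{337107}{1651}\right)^{2} = 4829676 + \frac{113641129449}{2725801} = \frac{13278376799925}{2725801}$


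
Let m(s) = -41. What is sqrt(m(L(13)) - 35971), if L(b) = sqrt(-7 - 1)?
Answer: 2*I*sqrt(9003) ≈ 189.77*I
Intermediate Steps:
L(b) = 2*I*sqrt(2) (L(b) = sqrt(-8) = 2*I*sqrt(2))
sqrt(m(L(13)) - 35971) = sqrt(-41 - 35971) = sqrt(-36012) = 2*I*sqrt(9003)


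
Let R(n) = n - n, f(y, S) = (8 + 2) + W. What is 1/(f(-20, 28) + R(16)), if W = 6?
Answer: 1/16 ≈ 0.062500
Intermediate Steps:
f(y, S) = 16 (f(y, S) = (8 + 2) + 6 = 10 + 6 = 16)
R(n) = 0
1/(f(-20, 28) + R(16)) = 1/(16 + 0) = 1/16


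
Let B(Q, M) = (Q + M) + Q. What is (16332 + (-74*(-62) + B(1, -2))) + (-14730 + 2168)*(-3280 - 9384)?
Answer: 159106088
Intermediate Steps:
B(Q, M) = M + 2*Q (B(Q, M) = (M + Q) + Q = M + 2*Q)
(16332 + (-74*(-62) + B(1, -2))) + (-14730 + 2168)*(-3280 - 9384) = (16332 + (-74*(-62) + (-2 + 2*1))) + (-14730 + 2168)*(-3280 - 9384) = (16332 + (4588 + (-2 + 2))) - 12562*(-12664) = (16332 + (4588 + 0)) + 159085168 = (16332 + 4588) + 159085168 = 20920 + 159085168 = 159106088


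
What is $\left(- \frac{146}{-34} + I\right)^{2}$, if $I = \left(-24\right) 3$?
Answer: $\frac{1324801}{289} \approx 4584.1$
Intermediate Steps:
$I = -72$
$\left(- \frac{146}{-34} + I\right)^{2} = \left(- \frac{146}{-34} - 72\right)^{2} = \left(\left(-146\right) \left(- \frac{1}{34}\right) - 72\right)^{2} = \left(\frac{73}{17} - 72\right)^{2} = \left(- \frac{1151}{17}\right)^{2} = \frac{1324801}{289}$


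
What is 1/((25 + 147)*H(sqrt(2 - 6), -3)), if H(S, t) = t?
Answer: -1/516 ≈ -0.0019380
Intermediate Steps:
1/((25 + 147)*H(sqrt(2 - 6), -3)) = 1/((25 + 147)*(-3)) = 1/(172*(-3)) = 1/(-516) = -1/516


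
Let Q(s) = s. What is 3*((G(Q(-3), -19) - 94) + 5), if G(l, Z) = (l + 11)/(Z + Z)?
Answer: -5085/19 ≈ -267.63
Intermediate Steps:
G(l, Z) = (11 + l)/(2*Z) (G(l, Z) = (11 + l)/((2*Z)) = (11 + l)*(1/(2*Z)) = (11 + l)/(2*Z))
3*((G(Q(-3), -19) - 94) + 5) = 3*(((1/2)*(11 - 3)/(-19) - 94) + 5) = 3*(((1/2)*(-1/19)*8 - 94) + 5) = 3*((-4/19 - 94) + 5) = 3*(-1790/19 + 5) = 3*(-1695/19) = -5085/19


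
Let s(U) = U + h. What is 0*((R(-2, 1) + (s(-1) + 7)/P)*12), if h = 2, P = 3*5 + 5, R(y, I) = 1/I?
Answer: 0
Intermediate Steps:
P = 20 (P = 15 + 5 = 20)
s(U) = 2 + U (s(U) = U + 2 = 2 + U)
0*((R(-2, 1) + (s(-1) + 7)/P)*12) = 0*((1/1 + ((2 - 1) + 7)/20)*12) = 0*((1 + (1 + 7)*(1/20))*12) = 0*((1 + 8*(1/20))*12) = 0*((1 + 2/5)*12) = 0*((7/5)*12) = 0*(84/5) = 0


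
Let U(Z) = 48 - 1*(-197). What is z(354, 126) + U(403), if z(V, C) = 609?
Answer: 854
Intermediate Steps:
U(Z) = 245 (U(Z) = 48 + 197 = 245)
z(354, 126) + U(403) = 609 + 245 = 854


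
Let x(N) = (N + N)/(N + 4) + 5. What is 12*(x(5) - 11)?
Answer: -176/3 ≈ -58.667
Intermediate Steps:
x(N) = 5 + 2*N/(4 + N) (x(N) = (2*N)/(4 + N) + 5 = 2*N/(4 + N) + 5 = 5 + 2*N/(4 + N))
12*(x(5) - 11) = 12*((20 + 7*5)/(4 + 5) - 11) = 12*((20 + 35)/9 - 11) = 12*((⅑)*55 - 11) = 12*(55/9 - 11) = 12*(-44/9) = -176/3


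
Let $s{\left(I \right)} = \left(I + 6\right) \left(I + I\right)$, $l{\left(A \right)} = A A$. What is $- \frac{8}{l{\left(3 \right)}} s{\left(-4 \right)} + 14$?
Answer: $\frac{254}{9} \approx 28.222$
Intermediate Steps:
$l{\left(A \right)} = A^{2}$
$s{\left(I \right)} = 2 I \left(6 + I\right)$ ($s{\left(I \right)} = \left(6 + I\right) 2 I = 2 I \left(6 + I\right)$)
$- \frac{8}{l{\left(3 \right)}} s{\left(-4 \right)} + 14 = - \frac{8}{3^{2}} \cdot 2 \left(-4\right) \left(6 - 4\right) + 14 = - \frac{8}{9} \cdot 2 \left(-4\right) 2 + 14 = \left(-8\right) \frac{1}{9} \left(-16\right) + 14 = \left(- \frac{8}{9}\right) \left(-16\right) + 14 = \frac{128}{9} + 14 = \frac{254}{9}$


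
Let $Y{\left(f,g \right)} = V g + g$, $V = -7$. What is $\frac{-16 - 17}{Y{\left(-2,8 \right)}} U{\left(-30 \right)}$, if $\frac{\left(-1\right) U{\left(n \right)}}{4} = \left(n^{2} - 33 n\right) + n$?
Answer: $-5115$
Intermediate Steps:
$U{\left(n \right)} = - 4 n^{2} + 128 n$ ($U{\left(n \right)} = - 4 \left(\left(n^{2} - 33 n\right) + n\right) = - 4 \left(n^{2} - 32 n\right) = - 4 n^{2} + 128 n$)
$Y{\left(f,g \right)} = - 6 g$ ($Y{\left(f,g \right)} = - 7 g + g = - 6 g$)
$\frac{-16 - 17}{Y{\left(-2,8 \right)}} U{\left(-30 \right)} = \frac{-16 - 17}{\left(-6\right) 8} \cdot 4 \left(-30\right) \left(32 - -30\right) = - \frac{33}{-48} \cdot 4 \left(-30\right) \left(32 + 30\right) = \left(-33\right) \left(- \frac{1}{48}\right) 4 \left(-30\right) 62 = \frac{11}{16} \left(-7440\right) = -5115$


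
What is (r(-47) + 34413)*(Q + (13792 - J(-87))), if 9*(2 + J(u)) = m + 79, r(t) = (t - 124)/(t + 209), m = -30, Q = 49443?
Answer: 176249582930/81 ≈ 2.1759e+9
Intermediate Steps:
r(t) = (-124 + t)/(209 + t)
J(u) = 31/9 (J(u) = -2 + (-30 + 79)/9 = -2 + (1/9)*49 = -2 + 49/9 = 31/9)
(r(-47) + 34413)*(Q + (13792 - J(-87))) = ((-124 - 47)/(209 - 47) + 34413)*(49443 + (13792 - 1*31/9)) = (-171/162 + 34413)*(49443 + (13792 - 31/9)) = ((1/162)*(-171) + 34413)*(49443 + 124097/9) = (-19/18 + 34413)*(569084/9) = (619415/18)*(569084/9) = 176249582930/81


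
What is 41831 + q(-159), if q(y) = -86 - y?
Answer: 41904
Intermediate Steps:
41831 + q(-159) = 41831 + (-86 - 1*(-159)) = 41831 + (-86 + 159) = 41831 + 73 = 41904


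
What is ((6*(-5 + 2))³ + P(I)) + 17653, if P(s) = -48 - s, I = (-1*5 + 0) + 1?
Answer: 11777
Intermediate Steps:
I = -4 (I = (-5 + 0) + 1 = -5 + 1 = -4)
((6*(-5 + 2))³ + P(I)) + 17653 = ((6*(-5 + 2))³ + (-48 - 1*(-4))) + 17653 = ((6*(-3))³ + (-48 + 4)) + 17653 = ((-18)³ - 44) + 17653 = (-5832 - 44) + 17653 = -5876 + 17653 = 11777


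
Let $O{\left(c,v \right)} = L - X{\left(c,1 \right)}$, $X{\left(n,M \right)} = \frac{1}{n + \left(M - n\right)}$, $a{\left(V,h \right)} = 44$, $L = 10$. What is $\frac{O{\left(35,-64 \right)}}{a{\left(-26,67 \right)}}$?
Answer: $\frac{9}{44} \approx 0.20455$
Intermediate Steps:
$X{\left(n,M \right)} = \frac{1}{M}$
$O{\left(c,v \right)} = 9$ ($O{\left(c,v \right)} = 10 - 1^{-1} = 10 - 1 = 9$)
$\frac{O{\left(35,-64 \right)}}{a{\left(-26,67 \right)}} = \frac{9}{44}$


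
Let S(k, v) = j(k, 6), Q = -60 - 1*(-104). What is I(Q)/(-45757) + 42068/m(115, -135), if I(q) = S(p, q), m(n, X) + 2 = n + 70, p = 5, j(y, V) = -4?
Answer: 1924906208/8373531 ≈ 229.88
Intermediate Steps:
m(n, X) = 68 + n (m(n, X) = -2 + (n + 70) = -2 + (70 + n) = 68 + n)
Q = 44 (Q = -60 + 104 = 44)
S(k, v) = -4
I(q) = -4
I(Q)/(-45757) + 42068/m(115, -135) = -4/(-45757) + 42068/(68 + 115) = -4*(-1/45757) + 42068/183 = 4/45757 + 42068*(1/183) = 4/45757 + 42068/183 = 1924906208/8373531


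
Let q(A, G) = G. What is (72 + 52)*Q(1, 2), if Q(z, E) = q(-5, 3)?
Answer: 372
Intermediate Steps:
Q(z, E) = 3
(72 + 52)*Q(1, 2) = (72 + 52)*3 = 124*3 = 372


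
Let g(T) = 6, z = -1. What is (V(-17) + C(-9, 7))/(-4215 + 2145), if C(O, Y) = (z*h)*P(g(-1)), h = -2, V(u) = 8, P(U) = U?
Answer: -2/207 ≈ -0.0096618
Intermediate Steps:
C(O, Y) = 12 (C(O, Y) = -1*(-2)*6 = 2*6 = 12)
(V(-17) + C(-9, 7))/(-4215 + 2145) = (8 + 12)/(-4215 + 2145) = 20/(-2070) = 20*(-1/2070) = -2/207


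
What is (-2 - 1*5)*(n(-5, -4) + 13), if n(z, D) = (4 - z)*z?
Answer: 224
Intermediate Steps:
n(z, D) = z*(4 - z)
(-2 - 1*5)*(n(-5, -4) + 13) = (-2 - 1*5)*(-5*(4 - 1*(-5)) + 13) = (-2 - 5)*(-5*(4 + 5) + 13) = -7*(-5*9 + 13) = -7*(-45 + 13) = -7*(-32) = 224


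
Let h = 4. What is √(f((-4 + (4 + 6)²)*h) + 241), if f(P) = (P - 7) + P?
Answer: √1002 ≈ 31.654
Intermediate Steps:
f(P) = -7 + 2*P (f(P) = (-7 + P) + P = -7 + 2*P)
√(f((-4 + (4 + 6)²)*h) + 241) = √((-7 + 2*((-4 + (4 + 6)²)*4)) + 241) = √((-7 + 2*((-4 + 10²)*4)) + 241) = √((-7 + 2*((-4 + 100)*4)) + 241) = √((-7 + 2*(96*4)) + 241) = √((-7 + 2*384) + 241) = √((-7 + 768) + 241) = √(761 + 241) = √1002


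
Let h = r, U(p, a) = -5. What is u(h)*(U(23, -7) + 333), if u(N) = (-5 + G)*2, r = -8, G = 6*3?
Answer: 8528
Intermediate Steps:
G = 18
h = -8
u(N) = 26 (u(N) = (-5 + 18)*2 = 13*2 = 26)
u(h)*(U(23, -7) + 333) = 26*(-5 + 333) = 26*328 = 8528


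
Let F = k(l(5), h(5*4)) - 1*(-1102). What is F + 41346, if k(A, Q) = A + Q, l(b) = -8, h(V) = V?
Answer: 42460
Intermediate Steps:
F = 1114 (F = (-8 + 5*4) - 1*(-1102) = (-8 + 20) + 1102 = 12 + 1102 = 1114)
F + 41346 = 1114 + 41346 = 42460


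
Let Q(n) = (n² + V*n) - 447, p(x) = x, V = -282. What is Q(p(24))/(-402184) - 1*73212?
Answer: -29444688369/402184 ≈ -73212.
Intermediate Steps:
Q(n) = -447 + n² - 282*n (Q(n) = (n² - 282*n) - 447 = -447 + n² - 282*n)
Q(p(24))/(-402184) - 1*73212 = (-447 + 24² - 282*24)/(-402184) - 1*73212 = (-447 + 576 - 6768)*(-1/402184) - 73212 = -6639*(-1/402184) - 73212 = 6639/402184 - 73212 = -29444688369/402184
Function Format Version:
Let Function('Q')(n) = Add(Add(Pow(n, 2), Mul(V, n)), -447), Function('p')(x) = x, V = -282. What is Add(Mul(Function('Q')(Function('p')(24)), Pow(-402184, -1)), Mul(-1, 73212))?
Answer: Rational(-29444688369, 402184) ≈ -73212.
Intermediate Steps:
Function('Q')(n) = Add(-447, Pow(n, 2), Mul(-282, n)) (Function('Q')(n) = Add(Add(Pow(n, 2), Mul(-282, n)), -447) = Add(-447, Pow(n, 2), Mul(-282, n)))
Add(Mul(Function('Q')(Function('p')(24)), Pow(-402184, -1)), Mul(-1, 73212)) = Add(Mul(Add(-447, Pow(24, 2), Mul(-282, 24)), Pow(-402184, -1)), Mul(-1, 73212)) = Add(Mul(Add(-447, 576, -6768), Rational(-1, 402184)), -73212) = Add(Mul(-6639, Rational(-1, 402184)), -73212) = Add(Rational(6639, 402184), -73212) = Rational(-29444688369, 402184)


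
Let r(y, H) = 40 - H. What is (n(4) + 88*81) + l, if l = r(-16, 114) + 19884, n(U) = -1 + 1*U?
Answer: 26941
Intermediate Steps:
n(U) = -1 + U
l = 19810 (l = (40 - 1*114) + 19884 = (40 - 114) + 19884 = -74 + 19884 = 19810)
(n(4) + 88*81) + l = ((-1 + 4) + 88*81) + 19810 = (3 + 7128) + 19810 = 7131 + 19810 = 26941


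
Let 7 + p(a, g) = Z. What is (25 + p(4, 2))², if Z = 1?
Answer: 361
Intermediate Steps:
p(a, g) = -6 (p(a, g) = -7 + 1 = -6)
(25 + p(4, 2))² = (25 - 6)² = 19² = 361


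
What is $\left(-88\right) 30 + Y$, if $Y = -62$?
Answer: $-2702$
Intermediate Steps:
$\left(-88\right) 30 + Y = \left(-88\right) 30 - 62 = -2640 - 62 = -2702$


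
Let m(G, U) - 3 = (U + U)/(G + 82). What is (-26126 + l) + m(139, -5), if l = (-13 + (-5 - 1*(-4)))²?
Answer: -5729877/221 ≈ -25927.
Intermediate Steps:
m(G, U) = 3 + 2*U/(82 + G) (m(G, U) = 3 + (U + U)/(G + 82) = 3 + (2*U)/(82 + G) = 3 + 2*U/(82 + G))
l = 196 (l = (-13 + (-5 + 4))² = (-13 - 1)² = (-14)² = 196)
(-26126 + l) + m(139, -5) = (-26126 + 196) + (246 + 2*(-5) + 3*139)/(82 + 139) = -25930 + (246 - 10 + 417)/221 = -25930 + (1/221)*653 = -25930 + 653/221 = -5729877/221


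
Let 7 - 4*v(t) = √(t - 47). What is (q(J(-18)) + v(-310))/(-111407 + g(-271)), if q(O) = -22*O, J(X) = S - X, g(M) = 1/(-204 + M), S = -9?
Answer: 372875/211673304 + 475*I*√357/211673304 ≈ 0.0017616 + 4.24e-5*I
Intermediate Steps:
v(t) = 7/4 - √(-47 + t)/4 (v(t) = 7/4 - √(t - 47)/4 = 7/4 - √(-47 + t)/4)
J(X) = -9 - X
(q(J(-18)) + v(-310))/(-111407 + g(-271)) = (-22*(-9 - 1*(-18)) + (7/4 - √(-47 - 310)/4))/(-111407 + 1/(-204 - 271)) = (-22*(-9 + 18) + (7/4 - I*√357/4))/(-111407 + 1/(-475)) = (-22*9 + (7/4 - I*√357/4))/(-111407 - 1/475) = (-198 + (7/4 - I*√357/4))/(-52918326/475) = (-785/4 - I*√357/4)*(-475/52918326) = 372875/211673304 + 475*I*√357/211673304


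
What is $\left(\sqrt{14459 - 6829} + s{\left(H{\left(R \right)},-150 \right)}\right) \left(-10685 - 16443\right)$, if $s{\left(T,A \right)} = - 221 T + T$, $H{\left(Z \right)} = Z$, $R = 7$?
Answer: $41777120 - 27128 \sqrt{7630} \approx 3.9407 \cdot 10^{7}$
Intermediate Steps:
$s{\left(T,A \right)} = - 220 T$
$\left(\sqrt{14459 - 6829} + s{\left(H{\left(R \right)},-150 \right)}\right) \left(-10685 - 16443\right) = \left(\sqrt{14459 - 6829} - 1540\right) \left(-10685 - 16443\right) = \left(\sqrt{7630} - 1540\right) \left(-27128\right) = \left(-1540 + \sqrt{7630}\right) \left(-27128\right) = 41777120 - 27128 \sqrt{7630}$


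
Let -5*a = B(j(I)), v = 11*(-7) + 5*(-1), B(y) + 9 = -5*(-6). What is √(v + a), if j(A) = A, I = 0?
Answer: I*√2155/5 ≈ 9.2844*I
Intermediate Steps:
B(y) = 21 (B(y) = -9 - 5*(-6) = -9 + 30 = 21)
v = -82 (v = -77 - 5 = -82)
a = -21/5 (a = -⅕*21 = -21/5 ≈ -4.2000)
√(v + a) = √(-82 - 21/5) = √(-431/5) = I*√2155/5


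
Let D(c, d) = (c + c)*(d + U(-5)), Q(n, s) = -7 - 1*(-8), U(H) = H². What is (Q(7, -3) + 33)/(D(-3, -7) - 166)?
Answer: -17/137 ≈ -0.12409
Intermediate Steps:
Q(n, s) = 1 (Q(n, s) = -7 + 8 = 1)
D(c, d) = 2*c*(25 + d) (D(c, d) = (c + c)*(d + (-5)²) = (2*c)*(d + 25) = (2*c)*(25 + d) = 2*c*(25 + d))
(Q(7, -3) + 33)/(D(-3, -7) - 166) = (1 + 33)/(2*(-3)*(25 - 7) - 166) = 34/(2*(-3)*18 - 166) = 34/(-108 - 166) = 34/(-274) = 34*(-1/274) = -17/137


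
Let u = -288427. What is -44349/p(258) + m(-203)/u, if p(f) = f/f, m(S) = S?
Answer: -12791448820/288427 ≈ -44349.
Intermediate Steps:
p(f) = 1
-44349/p(258) + m(-203)/u = -44349/1 - 203/(-288427) = -44349*1 - 203*(-1/288427) = -44349 + 203/288427 = -12791448820/288427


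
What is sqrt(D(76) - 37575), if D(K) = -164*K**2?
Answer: I*sqrt(984839) ≈ 992.39*I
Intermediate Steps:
sqrt(D(76) - 37575) = sqrt(-164*76**2 - 37575) = sqrt(-164*5776 - 37575) = sqrt(-947264 - 37575) = sqrt(-984839) = I*sqrt(984839)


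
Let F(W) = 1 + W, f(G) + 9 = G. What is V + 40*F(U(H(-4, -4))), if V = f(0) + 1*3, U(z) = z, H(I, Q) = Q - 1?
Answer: -166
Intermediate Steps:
f(G) = -9 + G
H(I, Q) = -1 + Q
V = -6 (V = (-9 + 0) + 1*3 = -9 + 3 = -6)
V + 40*F(U(H(-4, -4))) = -6 + 40*(1 + (-1 - 4)) = -6 + 40*(1 - 5) = -6 + 40*(-4) = -6 - 160 = -166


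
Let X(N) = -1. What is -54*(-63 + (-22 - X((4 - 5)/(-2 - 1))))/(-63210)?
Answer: -108/1505 ≈ -0.071761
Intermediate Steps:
-54*(-63 + (-22 - X((4 - 5)/(-2 - 1))))/(-63210) = -54*(-63 + (-22 - 1*(-1)))/(-63210) = -54*(-63 + (-22 + 1))*(-1/63210) = -54*(-63 - 21)*(-1/63210) = -54*(-84)*(-1/63210) = 4536*(-1/63210) = -108/1505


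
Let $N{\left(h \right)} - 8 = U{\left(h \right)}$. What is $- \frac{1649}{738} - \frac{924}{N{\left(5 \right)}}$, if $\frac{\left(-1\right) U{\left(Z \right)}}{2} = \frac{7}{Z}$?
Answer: $- \frac{1726217}{9594} \approx -179.93$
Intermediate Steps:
$U{\left(Z \right)} = - \frac{14}{Z}$ ($U{\left(Z \right)} = - 2 \frac{7}{Z} = - \frac{14}{Z}$)
$N{\left(h \right)} = 8 - \frac{14}{h}$
$- \frac{1649}{738} - \frac{924}{N{\left(5 \right)}} = - \frac{1649}{738} - \frac{924}{8 - \frac{14}{5}} = - \frac{1649}{738} - \frac{924}{\frac{26}{5}} = - \frac{1649}{738} - \frac{2310}{13} = - \frac{1726217}{9594}$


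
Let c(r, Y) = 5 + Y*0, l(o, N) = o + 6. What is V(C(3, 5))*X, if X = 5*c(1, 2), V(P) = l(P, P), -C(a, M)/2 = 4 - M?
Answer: 200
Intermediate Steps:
C(a, M) = -8 + 2*M (C(a, M) = -2*(4 - M) = -8 + 2*M)
l(o, N) = 6 + o
c(r, Y) = 5 (c(r, Y) = 5 + 0 = 5)
V(P) = 6 + P
X = 25 (X = 5*5 = 25)
V(C(3, 5))*X = (6 + (-8 + 2*5))*25 = (6 + (-8 + 10))*25 = (6 + 2)*25 = 8*25 = 200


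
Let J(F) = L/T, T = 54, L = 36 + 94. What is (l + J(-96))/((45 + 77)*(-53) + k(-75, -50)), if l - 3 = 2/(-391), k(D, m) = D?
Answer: -57032/69053337 ≈ -0.00082591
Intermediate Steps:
L = 130
l = 1171/391 (l = 3 + 2/(-391) = 3 + 2*(-1/391) = 3 - 2/391 = 1171/391 ≈ 2.9949)
J(F) = 65/27 (J(F) = 130/54 = 130*(1/54) = 65/27)
(l + J(-96))/((45 + 77)*(-53) + k(-75, -50)) = (1171/391 + 65/27)/((45 + 77)*(-53) - 75) = 57032/(10557*(122*(-53) - 75)) = 57032/(10557*(-6466 - 75)) = (57032/10557)/(-6541) = (57032/10557)*(-1/6541) = -57032/69053337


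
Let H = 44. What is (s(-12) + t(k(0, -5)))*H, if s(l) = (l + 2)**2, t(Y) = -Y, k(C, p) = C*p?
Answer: 4400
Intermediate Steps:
s(l) = (2 + l)**2
(s(-12) + t(k(0, -5)))*H = ((2 - 12)**2 - 0*(-5))*44 = ((-10)**2 - 1*0)*44 = (100 + 0)*44 = 100*44 = 4400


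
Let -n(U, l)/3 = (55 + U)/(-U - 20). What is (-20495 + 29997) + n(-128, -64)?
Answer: 342145/36 ≈ 9504.0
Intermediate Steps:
n(U, l) = -3*(55 + U)/(-20 - U) (n(U, l) = -3*(55 + U)/(-U - 20) = -3*(55 + U)/(-20 - U))
(-20495 + 29997) + n(-128, -64) = (-20495 + 29997) + 3*(55 - 128)/(20 - 128) = 9502 + 3*(-73)/(-108) = 9502 + 3*(-1/108)*(-73) = 9502 + 73/36 = 342145/36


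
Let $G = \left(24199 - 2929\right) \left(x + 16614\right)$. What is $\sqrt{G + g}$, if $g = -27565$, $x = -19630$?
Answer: $i \sqrt{64177885} \approx 8011.1 i$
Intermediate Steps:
$G = -64150320$ ($G = \left(24199 - 2929\right) \left(-19630 + 16614\right) = 21270 \left(-3016\right) = -64150320$)
$\sqrt{G + g} = \sqrt{-64150320 - 27565} = \sqrt{-64177885} = i \sqrt{64177885}$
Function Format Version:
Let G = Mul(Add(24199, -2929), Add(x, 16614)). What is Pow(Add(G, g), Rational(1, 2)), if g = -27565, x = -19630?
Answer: Mul(I, Pow(64177885, Rational(1, 2))) ≈ Mul(8011.1, I)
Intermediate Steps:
G = -64150320 (G = Mul(Add(24199, -2929), Add(-19630, 16614)) = Mul(21270, -3016) = -64150320)
Pow(Add(G, g), Rational(1, 2)) = Pow(Add(-64150320, -27565), Rational(1, 2)) = Pow(-64177885, Rational(1, 2)) = Mul(I, Pow(64177885, Rational(1, 2)))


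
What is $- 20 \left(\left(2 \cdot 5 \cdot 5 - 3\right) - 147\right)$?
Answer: $2000$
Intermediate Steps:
$- 20 \left(\left(2 \cdot 5 \cdot 5 - 3\right) - 147\right) = - 20 \left(\left(2 \cdot 25 - 3\right) - 147\right) = - 20 \left(\left(50 - 3\right) - 147\right) = - 20 \left(47 - 147\right) = \left(-20\right) \left(-100\right) = 2000$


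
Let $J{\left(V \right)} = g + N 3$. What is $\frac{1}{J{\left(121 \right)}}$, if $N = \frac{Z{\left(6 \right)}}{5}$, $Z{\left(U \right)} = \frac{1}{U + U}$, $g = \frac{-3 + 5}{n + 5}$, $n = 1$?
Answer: $\frac{60}{23} \approx 2.6087$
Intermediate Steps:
$g = \frac{1}{3}$ ($g = \frac{-3 + 5}{1 + 5} = \frac{2}{6} = 2 \cdot \frac{1}{6} = \frac{1}{3} \approx 0.33333$)
$Z{\left(U \right)} = \frac{1}{2 U}$
$N = \frac{1}{60}$ ($N = \frac{\frac{1}{2} \cdot \frac{1}{6}}{5} = \frac{1}{2} \cdot \frac{1}{6} \cdot \frac{1}{5} = \frac{1}{12} \cdot \frac{1}{5} = \frac{1}{60} \approx 0.016667$)
$J{\left(V \right)} = \frac{23}{60}$ ($J{\left(V \right)} = \frac{1}{3} + \frac{1}{60} \cdot 3 = \frac{1}{3} + \frac{1}{20} = \frac{23}{60}$)
$\frac{1}{J{\left(121 \right)}} = \frac{1}{\frac{23}{60}} = \frac{60}{23}$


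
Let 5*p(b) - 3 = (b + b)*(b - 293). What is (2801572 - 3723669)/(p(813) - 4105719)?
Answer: 4610485/19683072 ≈ 0.23424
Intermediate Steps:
p(b) = 3/5 + 2*b*(-293 + b)/5 (p(b) = 3/5 + ((b + b)*(b - 293))/5 = 3/5 + ((2*b)*(-293 + b))/5 = 3/5 + (2*b*(-293 + b))/5 = 3/5 + 2*b*(-293 + b)/5)
(2801572 - 3723669)/(p(813) - 4105719) = (2801572 - 3723669)/((3/5 - 586/5*813 + (2/5)*813**2) - 4105719) = -922097/((3/5 - 476418/5 + (2/5)*660969) - 4105719) = -922097/((3/5 - 476418/5 + 1321938/5) - 4105719) = -922097/(845523/5 - 4105719) = -922097/(-19683072/5) = -922097*(-5/19683072) = 4610485/19683072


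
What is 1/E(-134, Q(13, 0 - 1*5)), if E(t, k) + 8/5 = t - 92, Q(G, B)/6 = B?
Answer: -5/1138 ≈ -0.0043937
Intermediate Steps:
Q(G, B) = 6*B
E(t, k) = -468/5 + t (E(t, k) = -8/5 + (t - 92) = -8/5 + (-92 + t) = -468/5 + t)
1/E(-134, Q(13, 0 - 1*5)) = 1/(-468/5 - 134) = 1/(-1138/5) = -5/1138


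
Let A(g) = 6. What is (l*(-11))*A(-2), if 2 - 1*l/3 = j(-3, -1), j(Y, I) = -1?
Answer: -594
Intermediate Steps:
l = 9 (l = 6 - 3*(-1) = 6 + 3 = 9)
(l*(-11))*A(-2) = (9*(-11))*6 = -99*6 = -594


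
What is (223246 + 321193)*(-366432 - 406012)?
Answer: -420548638916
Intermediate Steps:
(223246 + 321193)*(-366432 - 406012) = 544439*(-772444) = -420548638916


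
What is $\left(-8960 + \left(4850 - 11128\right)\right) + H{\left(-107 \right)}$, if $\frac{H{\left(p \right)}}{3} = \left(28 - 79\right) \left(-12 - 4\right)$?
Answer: $-12790$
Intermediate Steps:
$H{\left(p \right)} = 2448$ ($H{\left(p \right)} = 3 \left(28 - 79\right) \left(-12 - 4\right) = 3 \left(\left(-51\right) \left(-16\right)\right) = 3 \cdot 816 = 2448$)
$\left(-8960 + \left(4850 - 11128\right)\right) + H{\left(-107 \right)} = \left(-8960 + \left(4850 - 11128\right)\right) + 2448 = \left(-8960 - 6278\right) + 2448 = -15238 + 2448 = -12790$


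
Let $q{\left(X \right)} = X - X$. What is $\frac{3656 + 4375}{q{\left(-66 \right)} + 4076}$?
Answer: $\frac{8031}{4076} \approx 1.9703$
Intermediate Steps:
$q{\left(X \right)} = 0$
$\frac{3656 + 4375}{q{\left(-66 \right)} + 4076} = \frac{3656 + 4375}{0 + 4076} = \frac{8031}{4076}$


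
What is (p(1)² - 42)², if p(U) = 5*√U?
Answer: 289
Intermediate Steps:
(p(1)² - 42)² = ((5*√1)² - 42)² = ((5*1)² - 42)² = (5² - 42)² = (25 - 42)² = (-17)² = 289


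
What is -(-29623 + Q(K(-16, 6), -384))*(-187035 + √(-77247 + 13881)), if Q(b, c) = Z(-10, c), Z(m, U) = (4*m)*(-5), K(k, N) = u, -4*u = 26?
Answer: -5503130805 + 29423*I*√63366 ≈ -5.5031e+9 + 7.4065e+6*I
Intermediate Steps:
u = -13/2 (u = -¼*26 = -13/2 ≈ -6.5000)
K(k, N) = -13/2
Z(m, U) = -20*m
Q(b, c) = 200 (Q(b, c) = -20*(-10) = 200)
-(-29623 + Q(K(-16, 6), -384))*(-187035 + √(-77247 + 13881)) = -(-29623 + 200)*(-187035 + √(-77247 + 13881)) = -(-29423)*(-187035 + √(-63366)) = -(-29423)*(-187035 + I*√63366) = -(5503130805 - 29423*I*√63366) = -5503130805 + 29423*I*√63366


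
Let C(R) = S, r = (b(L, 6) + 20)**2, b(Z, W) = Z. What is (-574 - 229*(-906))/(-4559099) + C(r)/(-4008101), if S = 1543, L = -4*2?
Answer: -836310786657/18273329260999 ≈ -0.045767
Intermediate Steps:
L = -8
r = 144 (r = (-8 + 20)**2 = 12**2 = 144)
C(R) = 1543
(-574 - 229*(-906))/(-4559099) + C(r)/(-4008101) = (-574 - 229*(-906))/(-4559099) + 1543/(-4008101) = (-574 + 207474)*(-1/4559099) + 1543*(-1/4008101) = 206900*(-1/4559099) - 1543/4008101 = -206900/4559099 - 1543/4008101 = -836310786657/18273329260999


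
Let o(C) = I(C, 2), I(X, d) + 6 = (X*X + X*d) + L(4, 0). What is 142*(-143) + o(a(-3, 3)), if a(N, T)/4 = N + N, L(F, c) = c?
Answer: -19784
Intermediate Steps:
a(N, T) = 8*N (a(N, T) = 4*(N + N) = 4*(2*N) = 8*N)
I(X, d) = -6 + X² + X*d (I(X, d) = -6 + ((X*X + X*d) + 0) = -6 + ((X² + X*d) + 0) = -6 + (X² + X*d) = -6 + X² + X*d)
o(C) = -6 + C² + 2*C (o(C) = -6 + C² + C*2 = -6 + C² + 2*C)
142*(-143) + o(a(-3, 3)) = 142*(-143) + (-6 + (8*(-3))² + 2*(8*(-3))) = -20306 + (-6 + (-24)² + 2*(-24)) = -20306 + (-6 + 576 - 48) = -20306 + 522 = -19784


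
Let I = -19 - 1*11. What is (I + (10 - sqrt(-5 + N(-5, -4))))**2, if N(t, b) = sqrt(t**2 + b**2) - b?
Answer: (20 + sqrt(-1 + sqrt(41)))**2 ≈ 498.38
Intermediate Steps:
I = -30 (I = -19 - 11 = -30)
N(t, b) = sqrt(b**2 + t**2) - b
(I + (10 - sqrt(-5 + N(-5, -4))))**2 = (-30 + (10 - sqrt(-5 + (sqrt((-4)**2 + (-5)**2) - 1*(-4)))))**2 = (-30 + (10 - sqrt(-5 + (sqrt(16 + 25) + 4))))**2 = (-30 + (10 - sqrt(-5 + (sqrt(41) + 4))))**2 = (-30 + (10 - sqrt(-5 + (4 + sqrt(41)))))**2 = (-30 + (10 - sqrt(-1 + sqrt(41))))**2 = (-20 - sqrt(-1 + sqrt(41)))**2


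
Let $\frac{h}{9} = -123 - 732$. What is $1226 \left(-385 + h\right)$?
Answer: $-9906080$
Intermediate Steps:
$h = -7695$ ($h = 9 \left(-123 - 732\right) = 9 \left(-855\right) = -7695$)
$1226 \left(-385 + h\right) = 1226 \left(-385 - 7695\right) = 1226 \left(-8080\right) = -9906080$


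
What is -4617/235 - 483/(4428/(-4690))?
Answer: 85315729/173430 ≈ 491.93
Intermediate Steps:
-4617/235 - 483/(4428/(-4690)) = -4617*1/235 - 483/(4428*(-1/4690)) = -4617/235 - 483/(-2214/2345) = -4617/235 - 483*(-2345/2214) = -4617/235 + 377545/738 = 85315729/173430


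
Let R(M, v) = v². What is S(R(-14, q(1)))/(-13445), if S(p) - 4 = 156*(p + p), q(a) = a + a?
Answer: -1252/13445 ≈ -0.093120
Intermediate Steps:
q(a) = 2*a
S(p) = 4 + 312*p (S(p) = 4 + 156*(p + p) = 4 + 156*(2*p) = 4 + 312*p)
S(R(-14, q(1)))/(-13445) = (4 + 312*(2*1)²)/(-13445) = (4 + 312*2²)*(-1/13445) = (4 + 312*4)*(-1/13445) = (4 + 1248)*(-1/13445) = 1252*(-1/13445) = -1252/13445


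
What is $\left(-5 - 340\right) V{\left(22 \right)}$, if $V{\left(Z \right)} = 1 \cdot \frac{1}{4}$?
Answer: $- \frac{345}{4} \approx -86.25$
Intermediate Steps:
$V{\left(Z \right)} = \frac{1}{4}$ ($V{\left(Z \right)} = 1 \cdot \frac{1}{4} = \frac{1}{4}$)
$\left(-5 - 340\right) V{\left(22 \right)} = \left(-5 - 340\right) \frac{1}{4} = \left(-345\right) \frac{1}{4} = - \frac{345}{4}$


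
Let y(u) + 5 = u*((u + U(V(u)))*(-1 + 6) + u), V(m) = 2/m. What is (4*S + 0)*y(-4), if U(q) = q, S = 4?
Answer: 1616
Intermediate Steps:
y(u) = -5 + u*(6*u + 10/u) (y(u) = -5 + u*((u + 2/u)*(-1 + 6) + u) = -5 + u*((u + 2/u)*5 + u) = -5 + u*((5*u + 10/u) + u) = -5 + u*(6*u + 10/u))
(4*S + 0)*y(-4) = (4*4 + 0)*(5 + 6*(-4)²) = (16 + 0)*(5 + 6*16) = 16*(5 + 96) = 16*101 = 1616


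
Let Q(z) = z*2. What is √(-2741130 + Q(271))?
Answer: 2*I*√685147 ≈ 1655.5*I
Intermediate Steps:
Q(z) = 2*z
√(-2741130 + Q(271)) = √(-2741130 + 2*271) = √(-2741130 + 542) = √(-2740588) = 2*I*√685147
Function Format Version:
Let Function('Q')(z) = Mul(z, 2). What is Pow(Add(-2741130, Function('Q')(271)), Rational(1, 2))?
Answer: Mul(2, I, Pow(685147, Rational(1, 2))) ≈ Mul(1655.5, I)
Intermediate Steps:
Function('Q')(z) = Mul(2, z)
Pow(Add(-2741130, Function('Q')(271)), Rational(1, 2)) = Pow(Add(-2741130, Mul(2, 271)), Rational(1, 2)) = Pow(Add(-2741130, 542), Rational(1, 2)) = Pow(-2740588, Rational(1, 2)) = Mul(2, I, Pow(685147, Rational(1, 2)))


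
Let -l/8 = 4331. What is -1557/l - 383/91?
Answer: -13128497/3152968 ≈ -4.1639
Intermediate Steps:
l = -34648 (l = -8*4331 = -34648)
-1557/l - 383/91 = -1557/(-34648) - 383/91 = -1557*(-1/34648) - 383*1/91 = 1557/34648 - 383/91 = -13128497/3152968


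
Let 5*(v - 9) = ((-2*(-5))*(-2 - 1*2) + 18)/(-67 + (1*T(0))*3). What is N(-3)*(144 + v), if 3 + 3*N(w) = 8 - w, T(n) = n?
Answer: 410216/1005 ≈ 408.18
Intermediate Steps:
N(w) = 5/3 - w/3 (N(w) = -1 + (8 - w)/3 = -1 + (8/3 - w/3) = 5/3 - w/3)
v = 3037/335 (v = 9 + (((-2*(-5))*(-2 - 1*2) + 18)/(-67 + (1*0)*3))/5 = 9 + ((10*(-2 - 2) + 18)/(-67 + 0*3))/5 = 9 + ((10*(-4) + 18)/(-67 + 0))/5 = 9 + ((-40 + 18)/(-67))/5 = 9 + (-22*(-1/67))/5 = 9 + (1/5)*(22/67) = 9 + 22/335 = 3037/335 ≈ 9.0657)
N(-3)*(144 + v) = (5/3 - 1/3*(-3))*(144 + 3037/335) = (5/3 + 1)*(51277/335) = (8/3)*(51277/335) = 410216/1005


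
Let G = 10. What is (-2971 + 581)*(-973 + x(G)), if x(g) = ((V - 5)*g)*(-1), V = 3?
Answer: 2277670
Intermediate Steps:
x(g) = 2*g (x(g) = ((3 - 5)*g)*(-1) = -2*g*(-1) = 2*g)
(-2971 + 581)*(-973 + x(G)) = (-2971 + 581)*(-973 + 2*10) = -2390*(-973 + 20) = -2390*(-953) = 2277670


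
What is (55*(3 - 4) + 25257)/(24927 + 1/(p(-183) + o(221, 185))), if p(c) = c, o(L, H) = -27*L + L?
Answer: 74711329/73896091 ≈ 1.0110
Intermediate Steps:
o(L, H) = -26*L
(55*(3 - 4) + 25257)/(24927 + 1/(p(-183) + o(221, 185))) = (55*(3 - 4) + 25257)/(24927 + 1/(-183 - 26*221)) = (55*(-1) + 25257)/(24927 + 1/(-183 - 5746)) = (-55 + 25257)/(24927 + 1/(-5929)) = 25202/(24927 - 1/5929) = 25202/(147792182/5929) = 25202*(5929/147792182) = 74711329/73896091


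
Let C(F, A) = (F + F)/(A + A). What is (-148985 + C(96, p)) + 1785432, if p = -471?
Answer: 256922147/157 ≈ 1.6364e+6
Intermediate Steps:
C(F, A) = F/A (C(F, A) = (2*F)/((2*A)) = (2*F)*(1/(2*A)) = F/A)
(-148985 + C(96, p)) + 1785432 = (-148985 + 96/(-471)) + 1785432 = (-148985 + 96*(-1/471)) + 1785432 = (-148985 - 32/157) + 1785432 = -23390677/157 + 1785432 = 256922147/157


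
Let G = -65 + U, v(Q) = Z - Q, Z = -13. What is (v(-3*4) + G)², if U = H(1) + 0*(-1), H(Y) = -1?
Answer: 4489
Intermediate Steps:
v(Q) = -13 - Q
U = -1 (U = -1 + 0*(-1) = -1 + 0 = -1)
G = -66 (G = -65 - 1 = -66)
(v(-3*4) + G)² = ((-13 - (-3)*4) - 66)² = ((-13 - 1*(-12)) - 66)² = ((-13 + 12) - 66)² = (-1 - 66)² = (-67)² = 4489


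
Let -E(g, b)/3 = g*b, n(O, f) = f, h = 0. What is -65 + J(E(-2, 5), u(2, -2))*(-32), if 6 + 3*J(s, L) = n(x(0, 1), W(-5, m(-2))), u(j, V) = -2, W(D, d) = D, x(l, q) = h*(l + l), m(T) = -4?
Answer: 157/3 ≈ 52.333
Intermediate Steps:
x(l, q) = 0 (x(l, q) = 0*(l + l) = 0*(2*l) = 0)
E(g, b) = -3*b*g (E(g, b) = -3*g*b = -3*b*g)
J(s, L) = -11/3 (J(s, L) = -2 + (⅓)*(-5) = -2 - 5/3 = -11/3)
-65 + J(E(-2, 5), u(2, -2))*(-32) = -65 - 11/3*(-32) = -65 + 352/3 = 157/3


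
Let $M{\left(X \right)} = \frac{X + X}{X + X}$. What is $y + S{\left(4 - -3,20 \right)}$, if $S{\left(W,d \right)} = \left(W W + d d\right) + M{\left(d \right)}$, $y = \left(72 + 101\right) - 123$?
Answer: $500$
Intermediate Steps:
$M{\left(X \right)} = 1$ ($M{\left(X \right)} = \frac{2 X}{2 X} = 2 X \frac{1}{2 X} = 1$)
$y = 50$ ($y = 173 - 123 = 50$)
$S{\left(W,d \right)} = 1 + W^{2} + d^{2}$ ($S{\left(W,d \right)} = \left(W W + d d\right) + 1 = \left(W^{2} + d^{2}\right) + 1 = 1 + W^{2} + d^{2}$)
$y + S{\left(4 - -3,20 \right)} = 50 + \left(1 + \left(4 - -3\right)^{2} + 20^{2}\right) = 50 + \left(1 + \left(4 + 3\right)^{2} + 400\right) = 50 + \left(1 + 7^{2} + 400\right) = 50 + \left(1 + 49 + 400\right) = 50 + 450 = 500$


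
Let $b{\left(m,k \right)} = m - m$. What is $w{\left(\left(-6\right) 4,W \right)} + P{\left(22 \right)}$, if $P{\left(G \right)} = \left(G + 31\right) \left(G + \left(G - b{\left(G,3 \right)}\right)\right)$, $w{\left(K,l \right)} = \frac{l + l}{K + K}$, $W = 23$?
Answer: $\frac{55945}{24} \approx 2331.0$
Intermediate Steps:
$b{\left(m,k \right)} = 0$
$w{\left(K,l \right)} = \frac{l}{K}$ ($w{\left(K,l \right)} = \frac{2 l}{2 K} = 2 l \frac{1}{2 K} = \frac{l}{K}$)
$P{\left(G \right)} = 2 G \left(31 + G\right)$ ($P{\left(G \right)} = \left(G + 31\right) \left(G + \left(G - 0\right)\right) = \left(31 + G\right) \left(G + \left(G + 0\right)\right) = \left(31 + G\right) \left(G + G\right) = \left(31 + G\right) 2 G = 2 G \left(31 + G\right)$)
$w{\left(\left(-6\right) 4,W \right)} + P{\left(22 \right)} = \frac{23}{\left(-6\right) 4} + 2 \cdot 22 \left(31 + 22\right) = \frac{23}{-24} + 2 \cdot 22 \cdot 53 = 23 \left(- \frac{1}{24}\right) + 2332 = - \frac{23}{24} + 2332 = \frac{55945}{24}$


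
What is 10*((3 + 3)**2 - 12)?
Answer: 240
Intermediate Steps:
10*((3 + 3)**2 - 12) = 10*(6**2 - 12) = 10*(36 - 12) = 10*24 = 240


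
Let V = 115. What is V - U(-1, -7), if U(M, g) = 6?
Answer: 109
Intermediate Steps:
V - U(-1, -7) = 115 - 1*6 = 115 - 6 = 109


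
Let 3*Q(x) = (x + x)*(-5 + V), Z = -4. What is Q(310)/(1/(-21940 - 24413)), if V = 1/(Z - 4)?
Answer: 98191105/2 ≈ 4.9096e+7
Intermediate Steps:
V = -⅛ (V = 1/(-4 - 4) = 1/(-8) = -⅛ ≈ -0.12500)
Q(x) = -41*x/12 (Q(x) = ((x + x)*(-5 - ⅛))/3 = ((2*x)*(-41/8))/3 = (-41*x/4)/3 = -41*x/12)
Q(310)/(1/(-21940 - 24413)) = (-41/12*310)/(1/(-21940 - 24413)) = -6355/(6*(1/(-46353))) = -6355/(6*(-1/46353)) = -6355/6*(-46353) = 98191105/2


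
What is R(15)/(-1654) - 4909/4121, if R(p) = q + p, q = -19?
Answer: -4051501/3408067 ≈ -1.1888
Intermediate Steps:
R(p) = -19 + p
R(15)/(-1654) - 4909/4121 = (-19 + 15)/(-1654) - 4909/4121 = -4*(-1/1654) - 4909*1/4121 = 2/827 - 4909/4121 = -4051501/3408067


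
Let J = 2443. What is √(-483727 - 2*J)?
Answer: I*√488613 ≈ 699.01*I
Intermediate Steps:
√(-483727 - 2*J) = √(-483727 - 2*2443) = √(-483727 - 4886) = √(-488613) = I*√488613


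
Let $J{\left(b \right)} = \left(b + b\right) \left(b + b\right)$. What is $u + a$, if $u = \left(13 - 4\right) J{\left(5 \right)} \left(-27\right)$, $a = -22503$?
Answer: $-46803$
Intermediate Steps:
$J{\left(b \right)} = 4 b^{2}$ ($J{\left(b \right)} = 2 b 2 b = 4 b^{2}$)
$u = -24300$ ($u = \left(13 - 4\right) 4 \cdot 5^{2} \left(-27\right) = \left(13 - 4\right) 4 \cdot 25 \left(-27\right) = 9 \cdot 100 \left(-27\right) = 900 \left(-27\right) = -24300$)
$u + a = -24300 - 22503 = -46803$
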